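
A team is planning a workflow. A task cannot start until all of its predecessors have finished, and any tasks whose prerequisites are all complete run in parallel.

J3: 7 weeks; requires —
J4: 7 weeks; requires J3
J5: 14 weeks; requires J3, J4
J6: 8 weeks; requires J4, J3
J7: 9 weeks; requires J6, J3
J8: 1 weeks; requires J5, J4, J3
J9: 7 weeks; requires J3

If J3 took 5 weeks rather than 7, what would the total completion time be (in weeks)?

29

As given, the longest chain is J3→J4→J6→J7 = 7+7+8+9 = 31, so the finish is 31 weeks.
Since J3 is critical, the -2 change carries straight to that chain (now 29 weeks).
No other chain overtakes it, so the finish is 29 weeks.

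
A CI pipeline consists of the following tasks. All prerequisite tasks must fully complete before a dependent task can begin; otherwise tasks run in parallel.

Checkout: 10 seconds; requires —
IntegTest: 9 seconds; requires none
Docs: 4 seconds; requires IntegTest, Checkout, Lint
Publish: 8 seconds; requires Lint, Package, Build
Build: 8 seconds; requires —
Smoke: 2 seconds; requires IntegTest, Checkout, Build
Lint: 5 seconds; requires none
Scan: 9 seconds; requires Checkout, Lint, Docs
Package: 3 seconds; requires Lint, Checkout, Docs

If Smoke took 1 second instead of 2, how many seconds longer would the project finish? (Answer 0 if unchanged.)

Critical path before the change: Checkout→Docs→Package→Publish = 10+4+3+8 = 25 giving 25 seconds.
Smoke has 13 seconds of float (longest path through it is 12).
The critical path is still Checkout→Docs→Package→Publish; finish is now 25 seconds.
Change in finish: 25 − 25 = +0 seconds.

0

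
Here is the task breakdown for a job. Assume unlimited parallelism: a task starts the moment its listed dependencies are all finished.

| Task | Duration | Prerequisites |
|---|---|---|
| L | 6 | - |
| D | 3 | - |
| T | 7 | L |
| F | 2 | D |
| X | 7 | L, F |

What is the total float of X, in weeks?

The longest chain is L→T = 6+7 = 13; overall finish 13 weeks.
X finishes as early as 13 and must finish by 13.
So X can slip 13 − 13 = 0 weeks.

0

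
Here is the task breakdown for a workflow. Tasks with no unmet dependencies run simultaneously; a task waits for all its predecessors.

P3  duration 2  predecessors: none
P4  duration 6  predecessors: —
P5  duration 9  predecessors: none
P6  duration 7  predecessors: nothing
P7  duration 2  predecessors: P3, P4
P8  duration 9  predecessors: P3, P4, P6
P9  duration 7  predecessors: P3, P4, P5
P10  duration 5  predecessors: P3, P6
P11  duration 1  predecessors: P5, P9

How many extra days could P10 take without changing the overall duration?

Critical path: P5→P9→P11 = 9+7+1 = 17, so the finish is 17 days.
Longest path through P10: 12 days (earliest finish 12, latest finish 17).
Slack of P10 = 12 − 7 = 5 days.

5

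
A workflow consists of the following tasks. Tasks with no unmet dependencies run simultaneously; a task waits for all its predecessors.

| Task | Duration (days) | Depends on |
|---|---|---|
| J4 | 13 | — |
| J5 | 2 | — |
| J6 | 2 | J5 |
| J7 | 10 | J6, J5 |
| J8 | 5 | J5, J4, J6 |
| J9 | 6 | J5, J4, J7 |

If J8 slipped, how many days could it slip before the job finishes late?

J5→J6→J7→J9 = 2+2+10+6 = 20 sets the makespan at 20 days.
The longest chain containing J8 totals 18 days.
Float = 20 − 18 = 2.

2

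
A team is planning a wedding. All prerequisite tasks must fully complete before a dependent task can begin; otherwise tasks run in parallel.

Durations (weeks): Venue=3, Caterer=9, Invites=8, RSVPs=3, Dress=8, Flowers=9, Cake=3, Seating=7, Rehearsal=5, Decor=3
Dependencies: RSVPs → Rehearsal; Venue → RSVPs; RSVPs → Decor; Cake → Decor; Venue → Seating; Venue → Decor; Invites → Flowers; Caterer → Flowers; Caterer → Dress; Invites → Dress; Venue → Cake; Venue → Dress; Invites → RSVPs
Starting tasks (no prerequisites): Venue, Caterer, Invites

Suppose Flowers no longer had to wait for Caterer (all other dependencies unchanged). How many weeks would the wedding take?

17

Original critical path: Caterer→Flowers = 9+9 = 18 ⇒ 18 weeks.
Without Caterer→Flowers, Flowers's earliest start moves from 9 to 8.
After: Caterer→Dress = 9+8 = 17 → 17 weeks.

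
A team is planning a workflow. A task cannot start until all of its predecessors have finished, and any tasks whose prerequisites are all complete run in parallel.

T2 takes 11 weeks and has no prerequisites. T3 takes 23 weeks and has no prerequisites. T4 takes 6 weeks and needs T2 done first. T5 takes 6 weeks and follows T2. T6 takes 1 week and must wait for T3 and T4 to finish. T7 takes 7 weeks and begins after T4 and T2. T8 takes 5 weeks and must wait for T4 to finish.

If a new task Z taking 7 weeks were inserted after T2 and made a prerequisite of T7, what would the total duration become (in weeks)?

Originally the project takes 24 weeks.
With Z inserted, T7 now waits for max(T4, T2, Z).
New critical path: T2→Z→T7 = 11+7+7 = 25 ⇒ 25 weeks.

25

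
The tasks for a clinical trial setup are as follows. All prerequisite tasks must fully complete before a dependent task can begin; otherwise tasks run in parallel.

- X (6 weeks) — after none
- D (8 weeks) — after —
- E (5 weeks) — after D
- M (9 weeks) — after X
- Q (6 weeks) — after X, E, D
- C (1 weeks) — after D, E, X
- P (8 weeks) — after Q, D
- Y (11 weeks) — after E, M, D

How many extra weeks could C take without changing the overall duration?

D→E→Q→P = 8+5+6+8 = 27 sets the makespan at 27 weeks.
C finishes as early as 14 and must finish by 27.
Slack of C = 26 − 13 = 13 weeks.

13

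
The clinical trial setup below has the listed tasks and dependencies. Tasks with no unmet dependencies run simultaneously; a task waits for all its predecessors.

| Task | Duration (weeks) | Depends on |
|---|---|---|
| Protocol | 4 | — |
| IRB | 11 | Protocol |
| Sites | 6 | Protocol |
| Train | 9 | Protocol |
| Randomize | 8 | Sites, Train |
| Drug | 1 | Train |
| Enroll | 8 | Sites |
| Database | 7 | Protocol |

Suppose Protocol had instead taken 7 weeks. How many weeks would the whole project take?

Baseline: Protocol→Train→Randomize = 4+9+8 = 21 → 21 weeks.
Protocol is on the critical path; changing it to 7 makes that path 24 weeks.
No other chain overtakes it, so the finish is 24 weeks.

24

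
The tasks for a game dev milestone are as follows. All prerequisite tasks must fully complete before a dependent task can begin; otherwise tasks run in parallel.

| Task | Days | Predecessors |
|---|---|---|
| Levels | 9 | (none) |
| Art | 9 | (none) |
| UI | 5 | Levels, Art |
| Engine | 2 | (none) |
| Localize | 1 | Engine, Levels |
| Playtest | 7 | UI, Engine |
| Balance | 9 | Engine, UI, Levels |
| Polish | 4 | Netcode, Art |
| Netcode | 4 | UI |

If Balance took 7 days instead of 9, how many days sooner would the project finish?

1

Actual critical path: Art→UI→Balance = 9+5+9 = 23 ⇒ 23 days.
Balance lies on that path, so at 7 days the path becomes 21 days.
Now Art→UI→Netcode→Polish = 9+5+4+4 = 22 is longest, so the finish becomes 22 days.
Change in finish: 22 − 23 = -1 days.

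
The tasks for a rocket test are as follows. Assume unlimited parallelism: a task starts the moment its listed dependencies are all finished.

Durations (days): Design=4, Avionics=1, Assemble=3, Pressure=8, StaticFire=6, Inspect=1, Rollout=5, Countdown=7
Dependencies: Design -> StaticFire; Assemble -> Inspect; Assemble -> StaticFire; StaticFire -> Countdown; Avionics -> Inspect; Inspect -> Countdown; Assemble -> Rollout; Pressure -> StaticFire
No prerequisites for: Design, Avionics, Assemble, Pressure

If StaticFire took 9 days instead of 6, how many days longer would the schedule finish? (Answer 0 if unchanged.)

Critical path before the change: Pressure→StaticFire→Countdown = 8+6+7 = 21 giving 21 days.
StaticFire lies on that path, so at 9 days the path becomes 24 days.
That remains the longest chain; total 24 days.
Change in finish: 24 − 21 = +3 days.

3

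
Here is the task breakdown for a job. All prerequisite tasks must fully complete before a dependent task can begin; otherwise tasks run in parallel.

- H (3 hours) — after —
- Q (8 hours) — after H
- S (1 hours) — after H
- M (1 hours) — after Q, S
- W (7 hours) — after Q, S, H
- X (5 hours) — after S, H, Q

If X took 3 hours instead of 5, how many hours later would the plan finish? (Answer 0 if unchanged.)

Baseline: H→Q→W = 3+8+7 = 18 → 18 hours.
X has 2 hours of float (longest path through it is 16).
The critical path is still H→Q→W; finish is now 18 hours.
Change in finish: 18 − 18 = +0 hours.

0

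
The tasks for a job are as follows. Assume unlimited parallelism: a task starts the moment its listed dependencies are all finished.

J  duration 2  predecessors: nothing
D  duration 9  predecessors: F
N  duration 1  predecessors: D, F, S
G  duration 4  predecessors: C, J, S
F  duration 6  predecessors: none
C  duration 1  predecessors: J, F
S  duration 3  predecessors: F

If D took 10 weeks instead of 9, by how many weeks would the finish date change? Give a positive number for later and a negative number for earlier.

1

The binding path is F→D→N = 6+9+1 = 16; finish at 16 weeks.
D is on the critical path; changing it to 10 makes that path 17 weeks.
No other chain overtakes it, so the finish is 17 weeks.
Change in finish: 17 − 16 = +1 weeks.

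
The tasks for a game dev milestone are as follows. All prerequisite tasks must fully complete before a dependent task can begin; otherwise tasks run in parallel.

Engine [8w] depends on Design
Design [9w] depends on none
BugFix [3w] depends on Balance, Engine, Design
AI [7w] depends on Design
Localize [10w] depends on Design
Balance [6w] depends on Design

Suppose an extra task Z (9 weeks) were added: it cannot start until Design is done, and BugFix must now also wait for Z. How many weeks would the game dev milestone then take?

Originally the game dev milestone takes 20 weeks.
With Z inserted, BugFix now waits for max(Balance, Engine, Design, Z).
New critical path: Design→Z→BugFix = 9+9+3 = 21 ⇒ 21 weeks.

21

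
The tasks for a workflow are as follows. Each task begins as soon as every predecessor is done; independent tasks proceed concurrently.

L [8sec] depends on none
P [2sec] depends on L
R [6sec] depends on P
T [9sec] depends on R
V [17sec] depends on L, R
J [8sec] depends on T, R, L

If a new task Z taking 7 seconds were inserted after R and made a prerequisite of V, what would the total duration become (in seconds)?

40

Originally the schedule takes 33 seconds.
With Z inserted, V now waits for max(L, R, Z).
New critical path: L→P→R→Z→V = 8+2+6+7+17 = 40 ⇒ 40 seconds.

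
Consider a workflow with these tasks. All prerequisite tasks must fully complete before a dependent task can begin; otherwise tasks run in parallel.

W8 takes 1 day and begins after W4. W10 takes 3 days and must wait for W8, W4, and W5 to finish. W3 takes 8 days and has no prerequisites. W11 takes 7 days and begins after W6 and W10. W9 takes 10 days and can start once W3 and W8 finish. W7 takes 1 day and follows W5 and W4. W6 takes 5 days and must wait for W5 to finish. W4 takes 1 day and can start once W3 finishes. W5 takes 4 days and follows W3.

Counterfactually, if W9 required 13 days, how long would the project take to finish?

Baseline: W3→W5→W6→W11 = 8+4+5+7 = 24 → 24 days.
W9 has 4 days of float (longest path through it is 20).
That remains the longest chain; total 24 days.

24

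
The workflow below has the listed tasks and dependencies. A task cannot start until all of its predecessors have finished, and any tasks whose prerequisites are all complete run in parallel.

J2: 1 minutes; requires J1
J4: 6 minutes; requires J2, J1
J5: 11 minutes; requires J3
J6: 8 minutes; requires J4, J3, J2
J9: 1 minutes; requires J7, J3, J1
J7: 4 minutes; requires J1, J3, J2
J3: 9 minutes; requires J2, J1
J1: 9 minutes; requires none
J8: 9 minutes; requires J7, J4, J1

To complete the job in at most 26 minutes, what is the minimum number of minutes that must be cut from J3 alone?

Current finish: 32 minutes; target: 26.
J3 is on every critical path, so each minute cut from J3 cuts the finish by one (this holds down to a finish of 25).
Need 32 − 26 = 6 minutes off J3 → J3 becomes 3 minutes, finish becomes 26.

6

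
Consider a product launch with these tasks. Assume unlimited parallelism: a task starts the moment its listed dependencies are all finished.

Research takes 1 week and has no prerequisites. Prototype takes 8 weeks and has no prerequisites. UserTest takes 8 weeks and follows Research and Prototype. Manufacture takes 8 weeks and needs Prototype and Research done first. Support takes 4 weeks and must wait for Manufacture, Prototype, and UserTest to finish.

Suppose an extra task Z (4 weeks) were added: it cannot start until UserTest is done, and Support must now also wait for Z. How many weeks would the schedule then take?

Originally the schedule takes 20 weeks.
With Z inserted, Support now waits for max(Manufacture, Prototype, UserTest, Z).
New critical path: Prototype→UserTest→Z→Support = 8+8+4+4 = 24 ⇒ 24 weeks.

24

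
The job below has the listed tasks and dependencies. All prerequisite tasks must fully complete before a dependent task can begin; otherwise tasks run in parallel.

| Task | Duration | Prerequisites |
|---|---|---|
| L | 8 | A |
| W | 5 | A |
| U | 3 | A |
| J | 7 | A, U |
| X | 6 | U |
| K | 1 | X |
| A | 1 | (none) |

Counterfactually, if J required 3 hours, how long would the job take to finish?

Critical path before the change: A→U→J = 1+3+7 = 11 giving 11 hours.
J lies on that path, so at 3 hours the path becomes 7 hours.
The binding chain switches to A→U→X→K = 1+3+6+1 = 11; finish 11 hours.

11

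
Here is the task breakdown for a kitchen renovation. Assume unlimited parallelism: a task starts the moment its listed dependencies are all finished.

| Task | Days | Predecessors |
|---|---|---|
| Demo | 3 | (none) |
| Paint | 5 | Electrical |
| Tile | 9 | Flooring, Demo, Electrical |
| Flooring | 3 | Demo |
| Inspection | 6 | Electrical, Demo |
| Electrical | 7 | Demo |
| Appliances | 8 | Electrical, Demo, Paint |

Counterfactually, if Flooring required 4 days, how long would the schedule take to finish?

23

As given, the longest chain is Demo→Electrical→Paint→Appliances = 3+7+5+8 = 23, so the finish is 23 days.
The longest path through Flooring is only 15 days, so Flooring has float 8.
That remains the longest chain; total 23 days.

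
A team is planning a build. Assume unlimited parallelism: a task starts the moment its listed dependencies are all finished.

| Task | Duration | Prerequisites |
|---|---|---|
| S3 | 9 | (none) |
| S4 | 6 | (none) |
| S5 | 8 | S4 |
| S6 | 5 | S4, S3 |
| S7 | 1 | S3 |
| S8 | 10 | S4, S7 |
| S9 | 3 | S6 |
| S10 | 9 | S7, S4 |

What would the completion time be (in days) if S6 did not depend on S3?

20

With the dependency in place, S3→S7→S8 = 9+1+10 = 20 sets the finish at 20 days.
Without S3→S6, S6's earliest start moves from 9 to 6.
After: S3→S7→S8 = 9+1+10 = 20 → 20 days.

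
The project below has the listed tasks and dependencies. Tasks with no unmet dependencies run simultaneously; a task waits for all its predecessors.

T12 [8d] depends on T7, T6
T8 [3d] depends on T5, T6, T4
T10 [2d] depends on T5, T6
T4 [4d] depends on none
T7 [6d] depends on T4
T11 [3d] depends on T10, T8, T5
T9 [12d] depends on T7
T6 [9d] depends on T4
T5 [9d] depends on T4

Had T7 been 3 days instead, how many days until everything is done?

21

Actual critical path: T4→T7→T9 = 4+6+12 = 22 ⇒ 22 days.
T7 is on the critical path; changing it to 3 makes that path 19 days.
The binding chain switches to T4→T6→T12 = 4+9+8 = 21; finish 21 days.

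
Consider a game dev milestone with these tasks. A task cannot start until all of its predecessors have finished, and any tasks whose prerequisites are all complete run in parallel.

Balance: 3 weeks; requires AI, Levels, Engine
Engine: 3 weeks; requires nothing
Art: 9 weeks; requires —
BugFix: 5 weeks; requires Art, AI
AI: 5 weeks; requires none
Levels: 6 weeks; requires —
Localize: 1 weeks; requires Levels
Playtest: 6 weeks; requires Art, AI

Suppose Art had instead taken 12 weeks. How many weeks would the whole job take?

The binding path is Art→Playtest = 9+6 = 15; finish at 15 weeks.
Art is on the critical path; changing it to 12 makes that path 18 weeks.
No other chain overtakes it, so the finish is 18 weeks.

18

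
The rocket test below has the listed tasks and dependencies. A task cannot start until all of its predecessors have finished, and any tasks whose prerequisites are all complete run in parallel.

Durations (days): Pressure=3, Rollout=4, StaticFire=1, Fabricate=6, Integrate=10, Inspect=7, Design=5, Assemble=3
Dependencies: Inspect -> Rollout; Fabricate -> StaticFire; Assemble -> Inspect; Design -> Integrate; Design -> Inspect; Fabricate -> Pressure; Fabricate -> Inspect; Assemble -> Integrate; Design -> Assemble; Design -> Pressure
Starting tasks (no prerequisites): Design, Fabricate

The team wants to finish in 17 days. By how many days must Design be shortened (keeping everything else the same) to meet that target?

Current finish: 19 days; target: 17.
Design is on every critical path, so each day cut from Design cuts the finish by one (this holds down to a finish of 17).
Need 19 − 17 = 2 days off Design → Design becomes 3 days, finish becomes 17.

2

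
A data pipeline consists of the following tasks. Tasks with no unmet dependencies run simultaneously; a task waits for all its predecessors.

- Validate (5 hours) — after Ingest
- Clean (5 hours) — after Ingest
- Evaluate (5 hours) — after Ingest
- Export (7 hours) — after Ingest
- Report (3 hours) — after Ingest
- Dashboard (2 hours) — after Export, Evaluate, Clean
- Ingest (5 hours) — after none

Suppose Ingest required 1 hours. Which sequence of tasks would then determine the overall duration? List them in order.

As given, the longest chain is Ingest→Export→Dashboard = 5+7+2 = 14, so the finish is 14 hours.
Since Ingest is critical, the -4 change carries straight to that chain (now 10 hours).
That remains the longest chain; total 10 hours.

Ingest, Export, Dashboard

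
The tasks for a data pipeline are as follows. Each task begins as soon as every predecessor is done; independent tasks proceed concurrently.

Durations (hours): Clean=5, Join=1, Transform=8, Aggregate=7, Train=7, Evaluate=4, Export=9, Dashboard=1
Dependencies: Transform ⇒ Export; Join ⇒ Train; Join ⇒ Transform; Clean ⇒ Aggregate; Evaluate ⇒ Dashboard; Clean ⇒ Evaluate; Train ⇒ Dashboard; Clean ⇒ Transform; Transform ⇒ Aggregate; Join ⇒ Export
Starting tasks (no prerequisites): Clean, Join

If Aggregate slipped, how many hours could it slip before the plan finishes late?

2

Critical path: Clean→Transform→Export = 5+8+9 = 22, so the finish is 22 hours.
The longest chain containing Aggregate totals 20 hours.
Float = 22 − 20 = 2.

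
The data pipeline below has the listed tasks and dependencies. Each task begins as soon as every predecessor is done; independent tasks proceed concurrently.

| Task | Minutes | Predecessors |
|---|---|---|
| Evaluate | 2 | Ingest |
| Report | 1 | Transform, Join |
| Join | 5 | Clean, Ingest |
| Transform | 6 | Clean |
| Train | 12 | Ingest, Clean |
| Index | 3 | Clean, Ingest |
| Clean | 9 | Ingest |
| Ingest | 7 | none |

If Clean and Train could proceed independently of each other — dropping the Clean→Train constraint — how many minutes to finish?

With the dependency in place, Ingest→Clean→Train = 7+9+12 = 28 sets the finish at 28 minutes.
Without Clean→Train, Train's earliest start moves from 16 to 7.
The longest chain is now Ingest→Clean→Transform→Report = 7+9+6+1 = 23, so the project takes 23 minutes.

23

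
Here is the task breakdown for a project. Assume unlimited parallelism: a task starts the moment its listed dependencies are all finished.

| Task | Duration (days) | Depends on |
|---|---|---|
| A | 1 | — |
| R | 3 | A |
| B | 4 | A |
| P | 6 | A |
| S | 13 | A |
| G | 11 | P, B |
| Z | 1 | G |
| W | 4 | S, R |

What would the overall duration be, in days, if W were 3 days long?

Actual critical path: A→P→G→Z = 1+6+11+1 = 19 ⇒ 19 days.
W has 1 day of float (longest path through it is 18).
That remains the longest chain; total 19 days.

19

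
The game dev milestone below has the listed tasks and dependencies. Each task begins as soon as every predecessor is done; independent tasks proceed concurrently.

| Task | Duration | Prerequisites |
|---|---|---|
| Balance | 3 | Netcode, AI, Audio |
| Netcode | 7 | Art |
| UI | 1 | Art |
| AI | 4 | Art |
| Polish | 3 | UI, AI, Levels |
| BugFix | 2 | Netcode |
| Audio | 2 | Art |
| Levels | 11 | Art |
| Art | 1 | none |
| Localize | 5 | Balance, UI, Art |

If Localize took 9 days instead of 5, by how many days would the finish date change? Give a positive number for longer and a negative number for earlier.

The binding path is Art→Netcode→Balance→Localize = 1+7+3+5 = 16; finish at 16 days.
Localize is on the critical path; changing it to 9 makes that path 20 days.
No other chain overtakes it, so the finish is 20 days.
Change in finish: 20 − 16 = +4 days.

4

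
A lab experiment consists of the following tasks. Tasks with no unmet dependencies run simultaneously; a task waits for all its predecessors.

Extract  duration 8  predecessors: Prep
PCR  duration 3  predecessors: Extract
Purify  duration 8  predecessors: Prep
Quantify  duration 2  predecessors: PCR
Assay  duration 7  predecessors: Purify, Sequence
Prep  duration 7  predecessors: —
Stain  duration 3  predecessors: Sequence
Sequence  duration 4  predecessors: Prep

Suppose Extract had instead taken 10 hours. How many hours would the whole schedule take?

22

The binding path is Prep→Purify→Assay = 7+8+7 = 22; finish at 22 hours.
Extract is off the critical path — its longest chain is 20 hours, giving 2 of slack.
The binding chain switches to Prep→Extract→PCR→Quantify = 7+10+3+2 = 22; finish 22 hours.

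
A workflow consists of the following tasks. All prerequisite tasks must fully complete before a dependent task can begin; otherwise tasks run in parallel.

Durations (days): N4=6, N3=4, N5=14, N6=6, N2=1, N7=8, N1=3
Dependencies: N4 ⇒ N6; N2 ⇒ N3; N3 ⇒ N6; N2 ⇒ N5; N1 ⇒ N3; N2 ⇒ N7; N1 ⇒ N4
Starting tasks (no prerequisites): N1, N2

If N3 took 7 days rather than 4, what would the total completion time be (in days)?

16

Baseline: N1→N4→N6 = 3+6+6 = 15 → 15 days.
N3 is off the critical path — its longest chain is 13 days, giving 2 of slack.
Now N1→N3→N6 = 3+7+6 = 16 is longest, so the finish becomes 16 days.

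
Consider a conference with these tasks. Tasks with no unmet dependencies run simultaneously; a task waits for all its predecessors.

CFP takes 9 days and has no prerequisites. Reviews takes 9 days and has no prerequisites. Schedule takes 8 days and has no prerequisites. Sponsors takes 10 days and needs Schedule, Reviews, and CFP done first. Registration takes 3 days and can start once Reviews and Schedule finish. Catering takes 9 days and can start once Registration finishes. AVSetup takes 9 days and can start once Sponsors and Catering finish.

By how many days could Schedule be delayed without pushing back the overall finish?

The longest chain is Reviews→Registration→Catering→AVSetup = 9+3+9+9 = 30; overall finish 30 days.
Schedule finishes as early as 8 and must finish by 9.
Slack of Schedule = 1 − 0 = 1 day.

1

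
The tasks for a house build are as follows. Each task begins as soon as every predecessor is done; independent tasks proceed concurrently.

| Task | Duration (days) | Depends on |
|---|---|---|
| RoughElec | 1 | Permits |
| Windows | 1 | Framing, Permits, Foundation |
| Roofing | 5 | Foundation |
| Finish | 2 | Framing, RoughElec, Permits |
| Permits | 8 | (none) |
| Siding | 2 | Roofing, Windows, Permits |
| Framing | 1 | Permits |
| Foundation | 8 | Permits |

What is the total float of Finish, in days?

Permits→Foundation→Roofing→Siding = 8+8+5+2 = 23 sets the makespan at 23 days.
The longest chain containing Finish totals 11 days.
Float = 23 − 11 = 12.

12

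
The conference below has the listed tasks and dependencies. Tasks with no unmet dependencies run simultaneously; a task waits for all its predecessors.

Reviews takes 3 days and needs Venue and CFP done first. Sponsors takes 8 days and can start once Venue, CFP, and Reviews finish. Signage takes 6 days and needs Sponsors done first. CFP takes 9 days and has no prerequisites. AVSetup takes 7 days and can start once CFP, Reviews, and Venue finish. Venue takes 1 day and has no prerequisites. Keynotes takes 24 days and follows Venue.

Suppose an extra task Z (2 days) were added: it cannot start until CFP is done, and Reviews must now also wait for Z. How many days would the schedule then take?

28

Originally the schedule takes 26 days.
With Z inserted, Reviews now waits for max(Venue, CFP, Z).
New critical path: CFP→Z→Reviews→Sponsors→Signage = 9+2+3+8+6 = 28 ⇒ 28 days.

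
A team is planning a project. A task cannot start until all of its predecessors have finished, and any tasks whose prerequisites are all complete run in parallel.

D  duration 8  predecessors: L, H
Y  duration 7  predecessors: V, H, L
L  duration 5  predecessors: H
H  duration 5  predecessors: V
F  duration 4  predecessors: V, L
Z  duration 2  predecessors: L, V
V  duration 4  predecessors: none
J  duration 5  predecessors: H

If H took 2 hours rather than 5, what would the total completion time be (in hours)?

Baseline: V→H→L→D = 4+5+5+8 = 22 → 22 hours.
H is on the critical path; changing it to 2 makes that path 19 hours.
That remains the longest chain; total 19 hours.

19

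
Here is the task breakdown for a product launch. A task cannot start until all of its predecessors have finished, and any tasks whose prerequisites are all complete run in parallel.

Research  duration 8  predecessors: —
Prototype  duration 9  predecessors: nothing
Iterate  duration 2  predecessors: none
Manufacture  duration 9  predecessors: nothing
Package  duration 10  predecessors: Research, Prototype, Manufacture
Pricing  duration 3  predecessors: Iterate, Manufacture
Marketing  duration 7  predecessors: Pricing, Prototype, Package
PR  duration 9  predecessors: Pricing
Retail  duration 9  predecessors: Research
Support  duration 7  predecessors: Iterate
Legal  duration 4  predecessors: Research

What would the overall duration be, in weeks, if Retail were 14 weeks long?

The binding path is Prototype→Package→Marketing = 9+10+7 = 26; finish at 26 weeks.
Retail has 9 weeks of float (longest path through it is 17).
That remains the longest chain; total 26 weeks.

26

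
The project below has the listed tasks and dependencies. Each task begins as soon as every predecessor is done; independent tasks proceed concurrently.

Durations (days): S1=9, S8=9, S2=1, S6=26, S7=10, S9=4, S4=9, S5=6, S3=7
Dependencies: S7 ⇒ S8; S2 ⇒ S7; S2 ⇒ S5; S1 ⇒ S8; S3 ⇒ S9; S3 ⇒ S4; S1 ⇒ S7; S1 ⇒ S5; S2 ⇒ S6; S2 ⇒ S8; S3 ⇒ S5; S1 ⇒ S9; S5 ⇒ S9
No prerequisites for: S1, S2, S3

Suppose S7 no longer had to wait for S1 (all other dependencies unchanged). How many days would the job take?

27

Original critical path: S1→S7→S8 = 9+10+9 = 28 ⇒ 28 days.
Without S1→S7, S7's earliest start moves from 9 to 1.
The longest chain is now S2→S6 = 1+26 = 27, so the job takes 27 days.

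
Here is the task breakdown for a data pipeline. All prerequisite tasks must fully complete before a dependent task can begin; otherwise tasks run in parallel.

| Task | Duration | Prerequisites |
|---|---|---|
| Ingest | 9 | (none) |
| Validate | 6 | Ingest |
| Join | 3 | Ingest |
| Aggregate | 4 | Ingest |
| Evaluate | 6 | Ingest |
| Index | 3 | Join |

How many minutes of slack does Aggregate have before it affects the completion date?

2

Critical path: Ingest→Validate = 9+6 = 15, so the finish is 15 minutes.
The longest chain containing Aggregate totals 13 minutes.
Float = 15 − 13 = 2.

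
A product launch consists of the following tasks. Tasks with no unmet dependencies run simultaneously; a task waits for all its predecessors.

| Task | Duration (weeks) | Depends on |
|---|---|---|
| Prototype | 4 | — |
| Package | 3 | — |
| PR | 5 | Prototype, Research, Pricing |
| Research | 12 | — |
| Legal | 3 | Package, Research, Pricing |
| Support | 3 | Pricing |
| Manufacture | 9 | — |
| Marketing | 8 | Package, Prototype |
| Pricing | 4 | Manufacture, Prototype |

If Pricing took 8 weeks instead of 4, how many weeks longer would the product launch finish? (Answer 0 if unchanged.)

4

As given, the longest chain is Manufacture→Pricing→PR = 9+4+5 = 18, so the finish is 18 weeks.
Pricing lies on that path, so at 8 weeks the path becomes 22 weeks.
That remains the longest chain; total 22 weeks.
Change in finish: 22 − 18 = +4 weeks.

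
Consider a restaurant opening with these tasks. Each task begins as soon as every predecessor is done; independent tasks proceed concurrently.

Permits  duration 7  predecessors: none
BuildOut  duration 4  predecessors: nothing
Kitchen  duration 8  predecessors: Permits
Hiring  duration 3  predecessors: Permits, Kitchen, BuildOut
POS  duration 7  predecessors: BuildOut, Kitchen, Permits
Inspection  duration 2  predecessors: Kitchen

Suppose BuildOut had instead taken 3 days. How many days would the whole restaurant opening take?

Critical path before the change: Permits→Kitchen→POS = 7+8+7 = 22 giving 22 days.
BuildOut is off the critical path — its longest chain is 11 days, giving 11 of slack.
That remains the longest chain; total 22 days.

22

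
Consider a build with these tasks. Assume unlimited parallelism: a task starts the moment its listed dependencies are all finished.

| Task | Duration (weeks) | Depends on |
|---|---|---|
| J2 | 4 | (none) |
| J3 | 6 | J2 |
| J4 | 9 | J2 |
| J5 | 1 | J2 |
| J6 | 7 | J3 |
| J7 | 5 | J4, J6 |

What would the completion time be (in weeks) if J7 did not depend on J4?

With the dependency in place, J2→J3→J6→J7 = 4+6+7+5 = 22 sets the finish at 22 weeks.
Dropping J4→J7 doesn't change J7's earliest start (17); another predecessor still binds.
New critical path: J2→J3→J6→J7 = 4+6+7+5 = 22 ⇒ 22 weeks.

22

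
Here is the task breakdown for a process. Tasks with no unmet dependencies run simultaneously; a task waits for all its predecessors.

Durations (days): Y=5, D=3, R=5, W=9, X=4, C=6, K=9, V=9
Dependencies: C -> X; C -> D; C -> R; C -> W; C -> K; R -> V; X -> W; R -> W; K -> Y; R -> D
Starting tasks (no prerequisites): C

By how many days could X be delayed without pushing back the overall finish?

The longest chain is C→K→Y = 6+9+5 = 20; overall finish 20 days.
The longest chain containing X totals 19 days.
So X can slip 11 − 10 = 1 day.

1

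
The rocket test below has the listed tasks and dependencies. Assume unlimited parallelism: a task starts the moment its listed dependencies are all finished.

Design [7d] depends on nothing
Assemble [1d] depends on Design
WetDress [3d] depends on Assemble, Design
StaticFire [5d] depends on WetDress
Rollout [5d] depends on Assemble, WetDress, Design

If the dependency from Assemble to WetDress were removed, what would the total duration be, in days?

With the dependency in place, Design→Assemble→WetDress→StaticFire = 7+1+3+5 = 16 sets the finish at 16 days.
Without Assemble→WetDress, WetDress's earliest start moves from 8 to 7.
The longest chain is now Design→WetDress→StaticFire = 7+3+5 = 15, so the plan takes 15 days.

15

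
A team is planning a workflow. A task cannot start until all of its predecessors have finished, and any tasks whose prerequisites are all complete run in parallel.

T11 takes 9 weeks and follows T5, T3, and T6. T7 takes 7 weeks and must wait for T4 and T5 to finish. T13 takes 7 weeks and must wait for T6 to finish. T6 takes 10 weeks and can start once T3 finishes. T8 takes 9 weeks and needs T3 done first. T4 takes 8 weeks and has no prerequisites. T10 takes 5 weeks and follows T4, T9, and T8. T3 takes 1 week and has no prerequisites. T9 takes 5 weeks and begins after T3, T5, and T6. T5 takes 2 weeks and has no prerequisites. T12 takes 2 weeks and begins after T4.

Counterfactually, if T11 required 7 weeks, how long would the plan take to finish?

21

As given, the longest chain is T3→T6→T9→T10 = 1+10+5+5 = 21, so the finish is 21 weeks.
T11 has 1 week of float (longest path through it is 20).
No other chain overtakes it, so the finish is 21 weeks.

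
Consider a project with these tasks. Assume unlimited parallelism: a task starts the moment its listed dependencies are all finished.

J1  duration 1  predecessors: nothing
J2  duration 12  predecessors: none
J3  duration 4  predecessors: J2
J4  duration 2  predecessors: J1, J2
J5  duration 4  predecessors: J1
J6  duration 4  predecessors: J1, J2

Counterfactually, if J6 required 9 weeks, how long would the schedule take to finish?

As given, the longest chain is J2→J6 = 12+4 = 16, so the finish is 16 weeks.
Since J6 is critical, the +5 change carries straight to that chain (now 21 weeks).
The critical path is still J2→J6; finish is now 21 weeks.

21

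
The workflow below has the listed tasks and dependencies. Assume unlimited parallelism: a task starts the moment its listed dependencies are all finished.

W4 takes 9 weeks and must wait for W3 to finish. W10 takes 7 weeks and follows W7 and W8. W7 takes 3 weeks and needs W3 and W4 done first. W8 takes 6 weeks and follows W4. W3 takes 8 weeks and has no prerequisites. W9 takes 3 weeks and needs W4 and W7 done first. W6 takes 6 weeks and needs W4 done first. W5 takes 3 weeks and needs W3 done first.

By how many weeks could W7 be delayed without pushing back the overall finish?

3

W3→W4→W8→W10 = 8+9+6+7 = 30 sets the makespan at 30 weeks.
Longest path through W7: 27 weeks (earliest finish 20, latest finish 23).
So W7 can slip 23 − 20 = 3 weeks.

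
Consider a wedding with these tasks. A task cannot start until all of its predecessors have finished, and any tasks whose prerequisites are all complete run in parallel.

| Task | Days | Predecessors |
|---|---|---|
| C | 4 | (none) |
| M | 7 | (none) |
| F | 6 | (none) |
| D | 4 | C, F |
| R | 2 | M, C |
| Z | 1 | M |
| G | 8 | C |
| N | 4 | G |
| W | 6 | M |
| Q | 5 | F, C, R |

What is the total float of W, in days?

3

C→G→N = 4+8+4 = 16 sets the makespan at 16 days.
W finishes as early as 13 and must finish by 16.
So W can slip 16 − 13 = 3 days.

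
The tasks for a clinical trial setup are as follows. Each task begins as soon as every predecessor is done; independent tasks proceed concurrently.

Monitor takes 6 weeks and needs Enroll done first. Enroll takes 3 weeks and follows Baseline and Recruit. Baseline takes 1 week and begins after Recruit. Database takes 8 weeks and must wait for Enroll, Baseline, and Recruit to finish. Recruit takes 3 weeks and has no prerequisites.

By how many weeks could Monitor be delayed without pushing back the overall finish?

2

Recruit→Baseline→Enroll→Database = 3+1+3+8 = 15 sets the makespan at 15 weeks.
Monitor finishes as early as 13 and must finish by 15.
Slack of Monitor = 9 − 7 = 2 weeks.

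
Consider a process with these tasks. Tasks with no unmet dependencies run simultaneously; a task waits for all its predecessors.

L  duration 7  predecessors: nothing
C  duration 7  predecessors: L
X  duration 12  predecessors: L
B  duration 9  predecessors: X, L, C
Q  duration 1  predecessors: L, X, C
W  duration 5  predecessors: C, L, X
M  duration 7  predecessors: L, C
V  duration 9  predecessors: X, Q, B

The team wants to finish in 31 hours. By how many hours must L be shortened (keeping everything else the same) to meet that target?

6

Current finish: 37 hours; target: 31.
L is on every critical path, so each hour cut from L cuts the finish by one (this holds down to a finish of 31).
Need 37 − 31 = 6 hours off L → L becomes 1 hour, finish becomes 31.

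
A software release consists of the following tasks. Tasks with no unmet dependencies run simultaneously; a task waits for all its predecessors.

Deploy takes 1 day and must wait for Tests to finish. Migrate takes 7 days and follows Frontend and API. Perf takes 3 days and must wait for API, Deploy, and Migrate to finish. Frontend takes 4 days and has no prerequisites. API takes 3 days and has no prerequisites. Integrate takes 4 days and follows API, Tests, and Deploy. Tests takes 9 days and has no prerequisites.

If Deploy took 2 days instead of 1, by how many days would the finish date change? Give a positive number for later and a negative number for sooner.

1

The binding path is Tests→Deploy→Integrate = 9+1+4 = 14; finish at 14 days.
Deploy lies on that path, so at 2 days the path becomes 15 days.
No other chain overtakes it, so the finish is 15 days.
Change in finish: 15 − 14 = +1 days.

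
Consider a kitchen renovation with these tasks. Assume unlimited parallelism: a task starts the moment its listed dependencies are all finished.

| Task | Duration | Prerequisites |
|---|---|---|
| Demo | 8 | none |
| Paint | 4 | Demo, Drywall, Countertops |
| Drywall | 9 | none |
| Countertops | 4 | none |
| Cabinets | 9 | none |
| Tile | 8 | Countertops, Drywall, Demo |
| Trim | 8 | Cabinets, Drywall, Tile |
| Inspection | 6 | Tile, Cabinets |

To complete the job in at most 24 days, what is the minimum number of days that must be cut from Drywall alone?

1

Current finish: 25 days; target: 24.
Drywall is on every critical path, so each day cut from Drywall cuts the finish by one (this holds down to a finish of 24).
Need 25 − 24 = 1 day off Drywall → Drywall becomes 8 days, finish becomes 24.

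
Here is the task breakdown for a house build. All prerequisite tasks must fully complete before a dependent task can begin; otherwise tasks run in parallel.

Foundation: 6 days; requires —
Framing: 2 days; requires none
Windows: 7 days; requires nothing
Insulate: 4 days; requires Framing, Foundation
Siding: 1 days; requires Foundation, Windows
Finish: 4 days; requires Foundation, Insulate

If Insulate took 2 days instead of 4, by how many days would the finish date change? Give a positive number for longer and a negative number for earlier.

-2

The binding path is Foundation→Insulate→Finish = 6+4+4 = 14; finish at 14 days.
Since Insulate is critical, the -2 change carries straight to that chain (now 12 days).
No other chain overtakes it, so the finish is 12 days.
Change in finish: 12 − 14 = -2 days.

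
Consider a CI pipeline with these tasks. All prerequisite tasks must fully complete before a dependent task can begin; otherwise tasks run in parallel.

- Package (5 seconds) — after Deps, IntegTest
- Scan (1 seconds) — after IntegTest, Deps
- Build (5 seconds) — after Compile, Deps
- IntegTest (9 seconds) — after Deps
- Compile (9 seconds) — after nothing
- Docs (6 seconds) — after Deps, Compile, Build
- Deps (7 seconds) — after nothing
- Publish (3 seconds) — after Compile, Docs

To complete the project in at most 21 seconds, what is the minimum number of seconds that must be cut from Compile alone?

2

Current finish: 23 seconds; target: 21.
Compile is on every critical path, so each second cut from Compile cuts the finish by one (this holds down to a finish of 21).
Need 23 − 21 = 2 seconds off Compile → Compile becomes 7 seconds, finish becomes 21.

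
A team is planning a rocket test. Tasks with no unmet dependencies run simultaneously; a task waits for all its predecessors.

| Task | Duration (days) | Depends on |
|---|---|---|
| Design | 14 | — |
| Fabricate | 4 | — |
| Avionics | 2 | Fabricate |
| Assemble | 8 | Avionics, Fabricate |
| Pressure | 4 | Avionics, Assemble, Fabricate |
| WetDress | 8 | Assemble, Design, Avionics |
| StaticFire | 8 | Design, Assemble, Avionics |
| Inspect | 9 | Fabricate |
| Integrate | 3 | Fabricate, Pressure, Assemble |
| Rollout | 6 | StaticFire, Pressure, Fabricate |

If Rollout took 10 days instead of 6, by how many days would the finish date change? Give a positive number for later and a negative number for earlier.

4

Actual critical path: Design→StaticFire→Rollout = 14+8+6 = 28 ⇒ 28 days.
Rollout is on the critical path; changing it to 10 makes that path 32 days.
The critical path is still Design→StaticFire→Rollout; finish is now 32 days.
Change in finish: 32 − 28 = +4 days.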